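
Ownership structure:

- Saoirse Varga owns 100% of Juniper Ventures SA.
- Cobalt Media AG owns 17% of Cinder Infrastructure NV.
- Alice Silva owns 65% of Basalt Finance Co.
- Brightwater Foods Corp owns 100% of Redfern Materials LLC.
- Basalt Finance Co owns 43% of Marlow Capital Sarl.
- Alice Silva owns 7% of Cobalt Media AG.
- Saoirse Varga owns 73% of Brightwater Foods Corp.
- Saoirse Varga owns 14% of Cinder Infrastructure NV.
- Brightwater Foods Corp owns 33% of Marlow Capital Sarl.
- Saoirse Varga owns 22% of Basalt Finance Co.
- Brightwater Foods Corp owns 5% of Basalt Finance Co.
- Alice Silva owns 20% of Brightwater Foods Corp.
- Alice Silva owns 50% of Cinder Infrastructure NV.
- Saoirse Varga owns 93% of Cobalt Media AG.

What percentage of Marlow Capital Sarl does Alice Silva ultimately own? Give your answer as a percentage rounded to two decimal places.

34.98%

Alice reaches Marlow along 3 paths.
Via Basalt: 65% × 43% = 27.95%.
Via Brightwater → Basalt: 20% × 5% × 43% = 0.43%.
Via Brightwater: 20% × 33% = 6.6%.
Total: 27.95% + 0.43% + 6.6% = 34.98%.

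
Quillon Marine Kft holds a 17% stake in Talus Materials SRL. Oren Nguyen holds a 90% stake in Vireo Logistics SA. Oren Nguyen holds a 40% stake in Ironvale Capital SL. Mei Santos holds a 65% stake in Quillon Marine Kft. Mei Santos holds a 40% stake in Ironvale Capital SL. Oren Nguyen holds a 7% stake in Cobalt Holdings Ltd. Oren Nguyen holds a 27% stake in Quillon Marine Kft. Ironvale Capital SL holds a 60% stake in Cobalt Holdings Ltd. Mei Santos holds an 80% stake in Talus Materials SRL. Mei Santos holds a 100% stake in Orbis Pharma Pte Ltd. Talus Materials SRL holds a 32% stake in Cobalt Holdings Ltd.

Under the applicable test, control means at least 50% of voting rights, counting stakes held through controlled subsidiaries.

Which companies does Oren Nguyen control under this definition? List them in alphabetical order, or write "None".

Oren holds 90% of Vireo, so Oren controls Vireo.
No other company's threshold is met.

Vireo Logistics SA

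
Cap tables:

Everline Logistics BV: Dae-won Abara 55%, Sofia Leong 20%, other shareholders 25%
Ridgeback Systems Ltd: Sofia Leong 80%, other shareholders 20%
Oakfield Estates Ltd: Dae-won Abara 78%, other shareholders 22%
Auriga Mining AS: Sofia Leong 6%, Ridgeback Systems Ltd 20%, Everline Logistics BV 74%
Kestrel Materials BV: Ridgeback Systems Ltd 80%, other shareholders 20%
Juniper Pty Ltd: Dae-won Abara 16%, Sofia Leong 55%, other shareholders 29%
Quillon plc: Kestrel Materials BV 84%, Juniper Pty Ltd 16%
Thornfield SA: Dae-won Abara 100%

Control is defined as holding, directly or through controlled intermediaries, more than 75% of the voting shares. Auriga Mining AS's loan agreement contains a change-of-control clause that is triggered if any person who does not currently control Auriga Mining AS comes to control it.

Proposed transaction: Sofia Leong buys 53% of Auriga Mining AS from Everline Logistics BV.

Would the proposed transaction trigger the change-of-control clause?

The purchase adds only to Sofia's holdings (Everline's stake shrinks), so Sofia is the only person who could newly come to control Auriga.
Sofia holds 80% of Ridgeback, so Sofia controls Ridgeback.
Ridgeback holds 80% of Kestrel, so Sofia controls Kestrel.
Kestrel holds 84% of Quillon, so Sofia controls Quillon.
In Auriga, Sofia's side holds only 6% + 20% = 26%, not > 75%.
So before the transaction, Sofia does not control Auriga.
After the purchase, Sofia's direct stake in Auriga rises to 6% + 53% = 59%, and Everline's stake falls to 21%.
Sofia and Ridgeback together hold 59% + 20% = 79% of Auriga, so Sofia controls Auriga.
Sofia did not control Auriga before and does after, so the clause is triggered.

Yes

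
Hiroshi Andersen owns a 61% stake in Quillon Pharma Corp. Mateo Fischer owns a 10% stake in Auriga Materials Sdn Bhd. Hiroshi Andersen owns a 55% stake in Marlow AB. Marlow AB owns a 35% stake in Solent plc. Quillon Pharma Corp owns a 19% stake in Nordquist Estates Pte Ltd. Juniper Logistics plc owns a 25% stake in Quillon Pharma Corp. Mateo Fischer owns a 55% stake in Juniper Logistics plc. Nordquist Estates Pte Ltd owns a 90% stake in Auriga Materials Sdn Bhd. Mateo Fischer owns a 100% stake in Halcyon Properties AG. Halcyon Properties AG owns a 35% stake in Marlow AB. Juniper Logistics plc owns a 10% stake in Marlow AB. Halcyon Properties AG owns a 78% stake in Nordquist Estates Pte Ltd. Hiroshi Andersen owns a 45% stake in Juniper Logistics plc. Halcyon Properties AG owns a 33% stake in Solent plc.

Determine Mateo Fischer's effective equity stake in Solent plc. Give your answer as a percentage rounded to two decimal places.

47.18%

Mateo reaches Solent along 3 paths.
Via Halcyon → Marlow: 100% × 35% × 35% = 12.25%.
Via Juniper → Marlow: 55% × 10% × 35% = 1.925%.
Via Halcyon: 100% × 33% = 33%.
Total: 12.25% + 1.925% + 33% = 47.175%.
Rounded: 47.18%.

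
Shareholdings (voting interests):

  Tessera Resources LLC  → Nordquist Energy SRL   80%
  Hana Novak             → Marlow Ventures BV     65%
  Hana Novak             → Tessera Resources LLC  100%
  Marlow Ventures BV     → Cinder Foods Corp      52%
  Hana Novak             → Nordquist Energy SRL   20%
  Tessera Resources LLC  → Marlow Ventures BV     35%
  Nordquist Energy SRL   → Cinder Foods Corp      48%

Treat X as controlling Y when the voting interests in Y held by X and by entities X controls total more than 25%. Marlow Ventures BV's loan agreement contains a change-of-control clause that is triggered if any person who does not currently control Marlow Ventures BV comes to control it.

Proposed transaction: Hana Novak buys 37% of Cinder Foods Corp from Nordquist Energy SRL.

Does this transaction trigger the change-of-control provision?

The purchase adds only to Hana's holdings (Nordquist's stake shrinks), so Hana is the only person who could newly come to control Marlow.
Hana holds 100% of Tessera, so Hana controls Tessera.
Tessera and Hana together hold 35% + 65% = 100% of Marlow, so Hana controls Marlow.
So Hana already controls Marlow before the transaction.
After the purchase, Hana holds 37% of Cinder directly, and Nordquist's stake falls to 11%.
Hana controlled Marlow already, so this is not a new person acquiring control; every other person's position is unchanged or reduced.
No new person acquires control, so the clause is not triggered.

No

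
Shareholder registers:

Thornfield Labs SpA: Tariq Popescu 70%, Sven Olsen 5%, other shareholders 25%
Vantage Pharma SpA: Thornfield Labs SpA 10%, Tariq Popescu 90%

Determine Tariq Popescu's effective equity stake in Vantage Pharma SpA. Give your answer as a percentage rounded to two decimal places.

97.00%

Tariq reaches Vantage along 2 paths.
Via Thornfield: 70% × 10% = 7%.
Direct stake: 90% = 90%.
Total: 7% + 90% = 97%.
Rounded: 97.00%.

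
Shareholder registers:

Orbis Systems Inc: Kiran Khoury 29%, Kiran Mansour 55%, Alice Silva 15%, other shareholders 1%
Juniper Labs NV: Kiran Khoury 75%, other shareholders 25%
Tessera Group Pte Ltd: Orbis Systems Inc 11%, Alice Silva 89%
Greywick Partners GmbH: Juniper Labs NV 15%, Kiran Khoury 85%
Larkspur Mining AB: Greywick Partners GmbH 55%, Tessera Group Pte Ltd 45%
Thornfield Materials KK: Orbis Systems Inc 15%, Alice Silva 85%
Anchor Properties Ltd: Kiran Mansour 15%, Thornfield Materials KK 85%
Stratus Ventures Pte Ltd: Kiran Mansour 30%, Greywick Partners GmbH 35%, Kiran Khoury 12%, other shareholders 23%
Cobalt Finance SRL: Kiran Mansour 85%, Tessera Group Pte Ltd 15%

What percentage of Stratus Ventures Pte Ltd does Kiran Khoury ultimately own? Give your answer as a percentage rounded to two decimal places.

45.69%

Kiran Khoury reaches Stratus along 3 paths.
Via Juniper → Greywick: 75% × 15% × 35% = 3.9375%.
Via Greywick: 85% × 35% = 29.75%.
Direct stake: 12% = 12%.
Total: 3.9375% + 29.75% + 12% = 45.6875%.
Rounded: 45.69%.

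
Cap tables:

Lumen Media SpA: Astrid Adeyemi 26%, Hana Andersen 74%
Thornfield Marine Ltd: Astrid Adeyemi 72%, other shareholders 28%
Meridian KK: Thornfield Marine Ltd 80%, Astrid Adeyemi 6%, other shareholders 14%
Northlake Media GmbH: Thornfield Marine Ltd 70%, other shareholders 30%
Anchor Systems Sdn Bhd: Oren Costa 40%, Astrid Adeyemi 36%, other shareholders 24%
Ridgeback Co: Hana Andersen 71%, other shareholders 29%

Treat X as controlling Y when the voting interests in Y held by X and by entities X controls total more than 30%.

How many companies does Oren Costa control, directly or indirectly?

1

Oren holds 40% of Anchor, so Oren controls Anchor.
No other company's threshold is met.
Oren controls 1 company.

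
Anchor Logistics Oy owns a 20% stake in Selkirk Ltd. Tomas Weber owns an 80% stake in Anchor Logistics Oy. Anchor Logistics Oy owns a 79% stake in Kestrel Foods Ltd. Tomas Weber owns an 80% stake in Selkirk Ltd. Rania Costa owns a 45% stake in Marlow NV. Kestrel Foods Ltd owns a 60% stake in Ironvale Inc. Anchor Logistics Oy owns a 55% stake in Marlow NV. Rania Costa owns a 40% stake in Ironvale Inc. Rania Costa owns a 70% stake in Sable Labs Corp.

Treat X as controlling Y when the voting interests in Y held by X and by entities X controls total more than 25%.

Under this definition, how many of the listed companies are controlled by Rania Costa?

Rania holds 45% of Marlow, so Rania controls Marlow.
Rania holds 70% of Sable, so Rania controls Sable.
Rania holds 40% of Ironvale, so Rania controls Ironvale.
No other company's threshold is met.
Rania controls 3 companies.

3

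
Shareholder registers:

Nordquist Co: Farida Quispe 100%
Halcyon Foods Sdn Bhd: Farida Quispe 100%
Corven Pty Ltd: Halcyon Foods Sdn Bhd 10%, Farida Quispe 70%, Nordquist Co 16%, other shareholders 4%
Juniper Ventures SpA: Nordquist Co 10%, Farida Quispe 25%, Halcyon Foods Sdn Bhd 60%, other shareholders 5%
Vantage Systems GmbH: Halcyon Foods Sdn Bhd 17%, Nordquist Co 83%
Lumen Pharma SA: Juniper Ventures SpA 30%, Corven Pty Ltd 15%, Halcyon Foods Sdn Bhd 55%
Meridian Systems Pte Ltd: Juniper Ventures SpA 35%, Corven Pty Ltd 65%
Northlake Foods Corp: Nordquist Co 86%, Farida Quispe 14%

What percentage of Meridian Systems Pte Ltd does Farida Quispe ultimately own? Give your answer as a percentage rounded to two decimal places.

Farida reaches Meridian along 6 paths.
Via Nordquist → Juniper: 100% × 10% × 35% = 3.5%.
Via Juniper: 25% × 35% = 8.75%.
Via Halcyon → Juniper: 100% × 60% × 35% = 21%.
Via Halcyon → Corven: 100% × 10% × 65% = 6.5%.
Via Corven: 70% × 65% = 45.5%.
Via Nordquist → Corven: 100% × 16% × 65% = 10.4%.
Total: 3.5% + 8.75% + 21% + 6.5% + 45.5% + 10.4% = 95.65%.

95.65%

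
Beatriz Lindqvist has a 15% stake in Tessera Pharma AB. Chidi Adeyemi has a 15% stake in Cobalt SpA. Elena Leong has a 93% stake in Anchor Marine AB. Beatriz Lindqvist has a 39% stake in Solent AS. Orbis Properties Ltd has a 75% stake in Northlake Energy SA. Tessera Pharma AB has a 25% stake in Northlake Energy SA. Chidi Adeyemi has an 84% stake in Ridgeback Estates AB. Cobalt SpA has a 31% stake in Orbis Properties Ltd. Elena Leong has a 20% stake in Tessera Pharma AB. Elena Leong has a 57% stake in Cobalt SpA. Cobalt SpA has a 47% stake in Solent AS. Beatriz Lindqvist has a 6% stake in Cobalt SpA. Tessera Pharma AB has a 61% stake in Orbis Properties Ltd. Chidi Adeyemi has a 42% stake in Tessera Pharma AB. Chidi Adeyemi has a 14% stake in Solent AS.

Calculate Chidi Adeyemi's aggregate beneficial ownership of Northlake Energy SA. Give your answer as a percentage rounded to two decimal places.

33.20%

Chidi reaches Northlake along 3 paths.
Via Tessera → Orbis: 42% × 61% × 75% = 19.215%.
Via Cobalt → Orbis: 15% × 31% × 75% = 3.4875%.
Via Tessera: 42% × 25% = 10.5%.
Total: 19.215% + 3.4875% + 10.5% = 33.2025%.
Rounded: 33.20%.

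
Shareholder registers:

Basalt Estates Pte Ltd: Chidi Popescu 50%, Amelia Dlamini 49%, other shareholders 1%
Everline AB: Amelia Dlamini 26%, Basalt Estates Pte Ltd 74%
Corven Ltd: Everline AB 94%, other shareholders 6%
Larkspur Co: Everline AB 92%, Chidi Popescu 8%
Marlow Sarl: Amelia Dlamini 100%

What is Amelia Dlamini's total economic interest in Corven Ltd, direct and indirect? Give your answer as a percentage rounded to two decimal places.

Amelia reaches Corven along 2 paths.
Via Everline: 26% × 94% = 24.44%.
Via Basalt → Everline: 49% × 74% × 94% = 34.0844%.
Total: 24.44% + 34.0844% = 58.5244%.
Rounded: 58.52%.

58.52%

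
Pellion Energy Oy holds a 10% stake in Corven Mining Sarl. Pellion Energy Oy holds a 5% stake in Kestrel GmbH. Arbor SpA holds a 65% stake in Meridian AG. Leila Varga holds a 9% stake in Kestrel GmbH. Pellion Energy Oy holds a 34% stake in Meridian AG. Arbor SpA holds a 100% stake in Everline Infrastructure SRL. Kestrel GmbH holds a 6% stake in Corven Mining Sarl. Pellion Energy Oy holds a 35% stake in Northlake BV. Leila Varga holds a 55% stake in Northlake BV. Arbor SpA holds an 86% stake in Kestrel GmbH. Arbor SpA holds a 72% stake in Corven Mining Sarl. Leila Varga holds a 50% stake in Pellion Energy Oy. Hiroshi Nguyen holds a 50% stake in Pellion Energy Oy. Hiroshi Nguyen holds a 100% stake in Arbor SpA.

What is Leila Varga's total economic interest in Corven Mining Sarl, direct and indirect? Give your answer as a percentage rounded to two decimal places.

Leila reaches Corven along 3 paths.
Via Pellion → Kestrel: 50% × 5% × 6% = 0.15%.
Via Kestrel: 9% × 6% = 0.54%.
Via Pellion: 50% × 10% = 5%.
Total: 0.15% + 0.54% + 5% = 5.69%.

5.69%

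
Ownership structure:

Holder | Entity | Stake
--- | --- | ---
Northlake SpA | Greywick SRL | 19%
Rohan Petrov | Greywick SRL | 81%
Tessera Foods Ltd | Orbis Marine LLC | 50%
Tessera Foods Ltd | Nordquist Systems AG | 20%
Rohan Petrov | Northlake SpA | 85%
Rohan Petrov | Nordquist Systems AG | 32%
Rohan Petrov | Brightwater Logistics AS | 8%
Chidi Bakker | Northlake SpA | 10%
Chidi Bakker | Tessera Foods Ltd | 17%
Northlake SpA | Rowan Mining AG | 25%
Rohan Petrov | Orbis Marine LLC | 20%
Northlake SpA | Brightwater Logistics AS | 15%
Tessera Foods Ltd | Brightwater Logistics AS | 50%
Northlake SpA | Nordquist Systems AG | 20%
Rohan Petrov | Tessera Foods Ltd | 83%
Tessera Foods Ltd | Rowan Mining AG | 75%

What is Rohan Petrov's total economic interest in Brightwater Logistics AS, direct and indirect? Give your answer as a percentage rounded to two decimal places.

Rohan reaches Brightwater along 3 paths.
Via Northlake: 85% × 15% = 12.75%.
Via Tessera: 83% × 50% = 41.5%.
Direct stake: 8% = 8%.
Total: 12.75% + 41.5% + 8% = 62.25%.

62.25%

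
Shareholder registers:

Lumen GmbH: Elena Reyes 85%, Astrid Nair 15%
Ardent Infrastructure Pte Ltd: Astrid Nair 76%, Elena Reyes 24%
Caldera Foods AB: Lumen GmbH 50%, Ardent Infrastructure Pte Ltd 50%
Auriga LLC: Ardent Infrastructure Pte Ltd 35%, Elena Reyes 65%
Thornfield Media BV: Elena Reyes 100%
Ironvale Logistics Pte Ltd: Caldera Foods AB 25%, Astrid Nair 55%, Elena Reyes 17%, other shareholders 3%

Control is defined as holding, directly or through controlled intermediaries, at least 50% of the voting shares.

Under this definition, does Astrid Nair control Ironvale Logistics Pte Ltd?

Astrid holds 76% of Ardent, so Astrid controls Ardent.
Ardent holds 50% of Caldera, so Astrid controls Caldera.
Caldera and Astrid together hold 25% + 55% = 80% of Ironvale, so Astrid controls Ironvale.

Yes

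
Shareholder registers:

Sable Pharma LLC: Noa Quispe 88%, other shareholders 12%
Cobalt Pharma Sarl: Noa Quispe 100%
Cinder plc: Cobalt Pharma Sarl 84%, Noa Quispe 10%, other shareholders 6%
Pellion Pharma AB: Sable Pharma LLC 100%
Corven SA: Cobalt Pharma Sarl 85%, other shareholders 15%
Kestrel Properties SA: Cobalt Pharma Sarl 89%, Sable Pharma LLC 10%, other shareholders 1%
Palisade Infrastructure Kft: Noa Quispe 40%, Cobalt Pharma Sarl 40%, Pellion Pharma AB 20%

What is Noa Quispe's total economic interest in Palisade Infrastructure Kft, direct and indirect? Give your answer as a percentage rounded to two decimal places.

Noa reaches Palisade along 3 paths.
Direct stake: 40% = 40%.
Via Cobalt: 100% × 40% = 40%.
Via Sable → Pellion: 88% × 100% × 20% = 17.6%.
Total: 40% + 40% + 17.6% = 97.6%.
Rounded: 97.60%.

97.60%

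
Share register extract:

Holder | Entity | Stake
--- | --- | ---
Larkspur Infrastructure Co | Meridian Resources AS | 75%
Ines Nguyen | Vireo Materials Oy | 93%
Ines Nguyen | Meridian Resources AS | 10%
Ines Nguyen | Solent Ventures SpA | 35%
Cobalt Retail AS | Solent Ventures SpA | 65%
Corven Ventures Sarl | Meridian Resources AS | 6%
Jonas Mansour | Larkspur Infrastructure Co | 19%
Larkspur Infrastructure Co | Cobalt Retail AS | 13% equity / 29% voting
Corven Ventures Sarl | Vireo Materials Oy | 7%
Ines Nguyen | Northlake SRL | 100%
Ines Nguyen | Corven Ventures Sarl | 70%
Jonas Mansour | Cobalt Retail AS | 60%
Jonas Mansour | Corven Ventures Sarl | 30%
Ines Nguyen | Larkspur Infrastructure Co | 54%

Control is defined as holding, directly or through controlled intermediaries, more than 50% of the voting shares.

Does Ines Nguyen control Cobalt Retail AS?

Ines holds 54% of Larkspur, so Ines controls Larkspur.
Ines holds 100% of Northlake, so Ines controls Northlake.
Ines holds 70% of Corven, so Ines controls Corven.
Ines and Corven together hold 93% + 7% = 100% of Vireo, so Ines controls Vireo.
Corven and Ines and Larkspur together hold 6% + 10% + 75% = 91% of Meridian, so Ines controls Meridian.
In Cobalt, Ines's side holds only 29%, not > 50%.
So Ines does not control Cobalt.

No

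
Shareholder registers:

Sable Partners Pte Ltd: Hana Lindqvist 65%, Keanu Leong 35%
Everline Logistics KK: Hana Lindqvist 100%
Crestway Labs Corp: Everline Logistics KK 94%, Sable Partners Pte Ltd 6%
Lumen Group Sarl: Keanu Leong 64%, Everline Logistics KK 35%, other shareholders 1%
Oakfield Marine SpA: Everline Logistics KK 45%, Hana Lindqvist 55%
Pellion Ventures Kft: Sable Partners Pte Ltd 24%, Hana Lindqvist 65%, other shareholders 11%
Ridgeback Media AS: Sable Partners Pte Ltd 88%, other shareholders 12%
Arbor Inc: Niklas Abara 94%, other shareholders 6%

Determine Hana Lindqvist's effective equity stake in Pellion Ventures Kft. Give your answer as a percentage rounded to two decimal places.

80.60%

Hana reaches Pellion along 2 paths.
Via Sable: 65% × 24% = 15.6%.
Direct stake: 65% = 65%.
Total: 15.6% + 65% = 80.6%.
Rounded: 80.60%.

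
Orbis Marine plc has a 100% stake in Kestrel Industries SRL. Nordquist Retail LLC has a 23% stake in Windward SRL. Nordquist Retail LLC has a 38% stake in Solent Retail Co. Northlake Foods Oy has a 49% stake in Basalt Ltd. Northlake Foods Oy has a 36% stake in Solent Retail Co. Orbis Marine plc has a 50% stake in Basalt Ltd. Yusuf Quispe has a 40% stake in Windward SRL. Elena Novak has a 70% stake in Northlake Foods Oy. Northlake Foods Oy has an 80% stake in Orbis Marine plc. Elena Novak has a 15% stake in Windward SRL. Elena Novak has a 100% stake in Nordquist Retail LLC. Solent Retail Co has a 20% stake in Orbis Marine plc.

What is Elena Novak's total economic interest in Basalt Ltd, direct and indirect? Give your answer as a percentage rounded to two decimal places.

Elena reaches Basalt along 4 paths.
Via Northlake → Orbis: 70% × 80% × 50% = 28%.
Via Northlake → Solent → Orbis: 70% × 36% × 20% × 50% = 2.52%.
Via Nordquist → Solent → Orbis: 100% × 38% × 20% × 50% = 3.8%.
Via Northlake: 70% × 49% = 34.3%.
Total: 28% + 2.52% + 3.8% + 34.3% = 68.62%.

68.62%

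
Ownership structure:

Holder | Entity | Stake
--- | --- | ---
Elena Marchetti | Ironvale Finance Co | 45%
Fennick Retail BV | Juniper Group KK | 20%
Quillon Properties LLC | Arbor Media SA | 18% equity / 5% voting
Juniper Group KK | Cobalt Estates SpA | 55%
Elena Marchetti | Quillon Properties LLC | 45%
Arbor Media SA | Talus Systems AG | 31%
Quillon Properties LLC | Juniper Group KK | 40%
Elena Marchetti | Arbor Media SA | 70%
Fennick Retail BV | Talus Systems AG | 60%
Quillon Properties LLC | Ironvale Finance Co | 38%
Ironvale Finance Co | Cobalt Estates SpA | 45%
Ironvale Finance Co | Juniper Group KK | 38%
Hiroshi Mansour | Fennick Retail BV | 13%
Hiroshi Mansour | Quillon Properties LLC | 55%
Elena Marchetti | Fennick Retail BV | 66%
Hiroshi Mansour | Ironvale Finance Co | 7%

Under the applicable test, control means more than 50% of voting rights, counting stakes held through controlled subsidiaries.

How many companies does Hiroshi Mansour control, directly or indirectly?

1

Hiroshi holds 55% of Quillon, so Hiroshi controls Quillon.
No other company's threshold is met.
Hiroshi controls 1 company.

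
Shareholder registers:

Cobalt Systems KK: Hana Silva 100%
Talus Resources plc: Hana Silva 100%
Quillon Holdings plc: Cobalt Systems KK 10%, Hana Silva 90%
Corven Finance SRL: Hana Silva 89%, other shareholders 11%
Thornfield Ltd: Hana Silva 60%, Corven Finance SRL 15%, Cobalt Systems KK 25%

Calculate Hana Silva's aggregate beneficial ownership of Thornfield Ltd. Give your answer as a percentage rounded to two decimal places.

98.35%

Hana reaches Thornfield along 3 paths.
Direct stake: 60% = 60%.
Via Corven: 89% × 15% = 13.35%.
Via Cobalt: 100% × 25% = 25%.
Total: 60% + 13.35% + 25% = 98.35%.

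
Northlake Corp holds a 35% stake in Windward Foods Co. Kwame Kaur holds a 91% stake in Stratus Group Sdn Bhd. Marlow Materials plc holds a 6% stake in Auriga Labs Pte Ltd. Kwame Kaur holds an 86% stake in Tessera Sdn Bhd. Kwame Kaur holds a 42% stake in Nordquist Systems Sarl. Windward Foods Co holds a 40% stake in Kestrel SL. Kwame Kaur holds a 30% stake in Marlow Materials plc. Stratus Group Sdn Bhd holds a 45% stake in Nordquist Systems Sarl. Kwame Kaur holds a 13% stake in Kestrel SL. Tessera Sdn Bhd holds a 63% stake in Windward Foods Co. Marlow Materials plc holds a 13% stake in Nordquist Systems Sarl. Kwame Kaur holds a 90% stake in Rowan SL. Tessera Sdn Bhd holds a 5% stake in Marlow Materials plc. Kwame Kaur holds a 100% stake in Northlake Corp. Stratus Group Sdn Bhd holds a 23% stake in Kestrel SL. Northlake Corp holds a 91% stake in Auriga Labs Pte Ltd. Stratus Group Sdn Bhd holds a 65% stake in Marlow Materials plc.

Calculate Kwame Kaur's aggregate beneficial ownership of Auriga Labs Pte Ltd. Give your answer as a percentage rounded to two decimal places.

Kwame reaches Auriga along 4 paths.
Via Stratus → Marlow: 91% × 65% × 6% = 3.549%.
Via Marlow: 30% × 6% = 1.8%.
Via Tessera → Marlow: 86% × 5% × 6% = 0.258%.
Via Northlake: 100% × 91% = 91%.
Total: 3.549% + 1.8% + 0.258% + 91% = 96.607%.
Rounded: 96.61%.

96.61%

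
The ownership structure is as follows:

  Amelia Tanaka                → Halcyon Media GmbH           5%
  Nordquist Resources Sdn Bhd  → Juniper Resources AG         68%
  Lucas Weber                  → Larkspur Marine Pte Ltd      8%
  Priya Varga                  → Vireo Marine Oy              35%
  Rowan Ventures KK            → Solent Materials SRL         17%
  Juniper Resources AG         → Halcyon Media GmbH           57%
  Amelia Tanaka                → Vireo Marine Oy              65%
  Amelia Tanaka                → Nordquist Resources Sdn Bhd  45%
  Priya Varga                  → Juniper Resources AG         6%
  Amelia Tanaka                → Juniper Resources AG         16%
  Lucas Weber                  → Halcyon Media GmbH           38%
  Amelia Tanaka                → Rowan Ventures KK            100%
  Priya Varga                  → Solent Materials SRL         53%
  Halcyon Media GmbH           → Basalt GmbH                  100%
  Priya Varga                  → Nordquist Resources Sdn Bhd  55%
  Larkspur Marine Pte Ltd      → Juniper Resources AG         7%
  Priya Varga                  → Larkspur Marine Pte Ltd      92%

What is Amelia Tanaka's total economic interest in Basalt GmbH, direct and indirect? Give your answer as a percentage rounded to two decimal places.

Amelia reaches Basalt along 3 paths.
Via Nordquist → Juniper → Halcyon: 45% × 68% × 57% × 100% = 17.442%.
Via Juniper → Halcyon: 16% × 57% × 100% = 9.12%.
Via Halcyon: 5% × 100% = 5%.
Total: 17.442% + 9.12% + 5% = 31.562%.
Rounded: 31.56%.

31.56%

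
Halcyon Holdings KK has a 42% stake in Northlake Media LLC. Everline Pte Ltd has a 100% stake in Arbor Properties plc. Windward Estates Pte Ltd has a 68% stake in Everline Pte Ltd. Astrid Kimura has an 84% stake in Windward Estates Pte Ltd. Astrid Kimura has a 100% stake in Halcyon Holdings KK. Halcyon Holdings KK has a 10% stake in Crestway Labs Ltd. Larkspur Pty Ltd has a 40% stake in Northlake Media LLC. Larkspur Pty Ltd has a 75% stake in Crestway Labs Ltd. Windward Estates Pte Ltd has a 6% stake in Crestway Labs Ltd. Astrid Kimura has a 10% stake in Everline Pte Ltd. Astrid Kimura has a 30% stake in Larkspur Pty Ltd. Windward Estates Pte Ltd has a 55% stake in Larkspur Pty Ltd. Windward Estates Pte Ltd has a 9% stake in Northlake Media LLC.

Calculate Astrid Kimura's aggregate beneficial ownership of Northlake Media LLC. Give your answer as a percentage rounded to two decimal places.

80.04%

Astrid reaches Northlake along 4 paths.
Via Larkspur: 30% × 40% = 12%.
Via Windward → Larkspur: 84% × 55% × 40% = 18.48%.
Via Halcyon: 100% × 42% = 42%.
Via Windward: 84% × 9% = 7.56%.
Total: 12% + 18.48% + 42% + 7.56% = 80.04%.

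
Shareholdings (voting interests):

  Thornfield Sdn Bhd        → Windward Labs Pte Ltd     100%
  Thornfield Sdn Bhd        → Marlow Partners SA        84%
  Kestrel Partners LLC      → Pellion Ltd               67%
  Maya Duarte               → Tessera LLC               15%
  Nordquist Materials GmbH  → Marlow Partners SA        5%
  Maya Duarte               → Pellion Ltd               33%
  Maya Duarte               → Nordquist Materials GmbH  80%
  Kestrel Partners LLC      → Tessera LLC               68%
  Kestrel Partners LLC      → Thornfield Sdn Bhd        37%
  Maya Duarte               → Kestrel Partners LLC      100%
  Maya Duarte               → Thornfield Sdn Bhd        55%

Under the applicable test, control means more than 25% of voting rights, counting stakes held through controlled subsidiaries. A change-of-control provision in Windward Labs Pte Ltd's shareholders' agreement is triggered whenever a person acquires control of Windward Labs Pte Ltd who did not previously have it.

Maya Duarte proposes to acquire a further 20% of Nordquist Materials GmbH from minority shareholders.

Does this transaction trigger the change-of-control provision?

The purchase changes only Maya's holdings, so Maya is the only person who could newly come to control Windward.
Maya holds 100% of Kestrel, so Maya controls Kestrel.
Maya and Kestrel together hold 55% + 37% = 92% of Thornfield, so Maya controls Thornfield.
Thornfield holds 100% of Windward, so Maya controls Windward.
So Maya already controls Windward before the transaction.
After the purchase, Maya's direct stake in Nordquist rises to 80% + 20% = 100%.
Maya controlled Windward already, so this is not a new person acquiring control; every other person's position is unchanged or reduced.
No new person acquires control, so the clause is not triggered.

No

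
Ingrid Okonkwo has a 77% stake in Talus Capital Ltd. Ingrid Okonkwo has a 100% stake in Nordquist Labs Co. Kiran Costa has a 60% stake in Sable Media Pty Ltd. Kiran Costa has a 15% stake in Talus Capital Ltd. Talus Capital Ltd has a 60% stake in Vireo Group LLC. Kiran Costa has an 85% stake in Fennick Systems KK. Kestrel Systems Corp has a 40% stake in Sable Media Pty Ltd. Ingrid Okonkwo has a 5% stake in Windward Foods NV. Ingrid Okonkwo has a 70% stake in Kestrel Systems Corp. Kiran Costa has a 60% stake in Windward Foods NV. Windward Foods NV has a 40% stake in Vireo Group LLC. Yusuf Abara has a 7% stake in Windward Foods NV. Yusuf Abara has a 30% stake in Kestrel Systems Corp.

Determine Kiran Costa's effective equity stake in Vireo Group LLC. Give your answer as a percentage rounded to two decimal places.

33.00%

Kiran reaches Vireo along 2 paths.
Via Windward: 60% × 40% = 24%.
Via Talus: 15% × 60% = 9%.
Total: 24% + 9% = 33%.
Rounded: 33.00%.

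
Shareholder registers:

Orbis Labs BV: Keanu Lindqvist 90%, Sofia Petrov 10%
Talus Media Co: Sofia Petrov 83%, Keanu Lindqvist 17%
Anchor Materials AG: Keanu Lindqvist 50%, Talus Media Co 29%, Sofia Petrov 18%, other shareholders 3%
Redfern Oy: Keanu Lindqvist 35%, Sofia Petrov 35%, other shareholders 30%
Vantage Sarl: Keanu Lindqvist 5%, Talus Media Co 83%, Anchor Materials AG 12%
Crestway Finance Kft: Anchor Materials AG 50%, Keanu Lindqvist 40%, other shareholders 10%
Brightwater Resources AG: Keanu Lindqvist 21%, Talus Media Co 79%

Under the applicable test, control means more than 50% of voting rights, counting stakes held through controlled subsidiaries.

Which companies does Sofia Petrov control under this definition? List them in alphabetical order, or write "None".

Sofia holds 83% of Talus, so Sofia controls Talus.
Talus holds 83% of Vantage, so Sofia controls Vantage.
Talus holds 79% of Brightwater, so Sofia controls Brightwater.
No other company's threshold is met.

Brightwater Resources AG, Talus Media Co, Vantage Sarl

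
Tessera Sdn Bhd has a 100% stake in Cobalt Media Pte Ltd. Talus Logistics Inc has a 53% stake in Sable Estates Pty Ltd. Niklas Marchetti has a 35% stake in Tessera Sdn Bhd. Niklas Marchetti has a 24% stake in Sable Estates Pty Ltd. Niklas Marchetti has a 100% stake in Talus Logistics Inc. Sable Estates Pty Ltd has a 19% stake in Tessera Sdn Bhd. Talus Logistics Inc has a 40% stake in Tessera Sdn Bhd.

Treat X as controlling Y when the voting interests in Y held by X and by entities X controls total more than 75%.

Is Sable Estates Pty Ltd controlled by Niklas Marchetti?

Yes

Niklas holds 100% of Talus, so Niklas controls Talus.
Talus and Niklas together hold 53% + 24% = 77% of Sable, so Niklas controls Sable.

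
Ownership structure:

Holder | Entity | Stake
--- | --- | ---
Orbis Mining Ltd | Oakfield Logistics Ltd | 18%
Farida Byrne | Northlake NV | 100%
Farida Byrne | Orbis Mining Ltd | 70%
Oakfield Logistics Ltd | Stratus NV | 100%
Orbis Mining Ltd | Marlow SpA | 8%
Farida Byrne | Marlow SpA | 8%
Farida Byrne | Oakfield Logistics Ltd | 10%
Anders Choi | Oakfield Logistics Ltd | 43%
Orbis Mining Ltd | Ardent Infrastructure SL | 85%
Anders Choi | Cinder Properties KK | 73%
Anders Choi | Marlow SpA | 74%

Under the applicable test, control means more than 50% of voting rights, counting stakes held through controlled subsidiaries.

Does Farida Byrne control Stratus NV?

No

Farida holds 70% of Orbis, so Farida controls Orbis.
Orbis holds 85% of Ardent, so Farida controls Ardent.
Farida holds 100% of Northlake, so Farida controls Northlake.
Neither Farida nor any entity Farida controls holds any voting interest in Stratus.
So Farida does not control Stratus.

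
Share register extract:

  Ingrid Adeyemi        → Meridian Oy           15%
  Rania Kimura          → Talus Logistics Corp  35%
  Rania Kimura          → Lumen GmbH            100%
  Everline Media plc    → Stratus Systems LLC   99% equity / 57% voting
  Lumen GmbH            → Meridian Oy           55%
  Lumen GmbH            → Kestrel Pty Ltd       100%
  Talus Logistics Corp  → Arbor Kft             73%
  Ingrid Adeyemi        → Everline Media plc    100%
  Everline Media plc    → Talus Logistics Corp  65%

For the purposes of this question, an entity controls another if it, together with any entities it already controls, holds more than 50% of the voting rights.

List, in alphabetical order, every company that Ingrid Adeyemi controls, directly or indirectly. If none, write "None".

Arbor Kft, Everline Media plc, Stratus Systems LLC, Talus Logistics Corp

Ingrid holds 100% of Everline, so Ingrid controls Everline.
Everline holds 65% of Talus, so Ingrid controls Talus.
Talus holds 73% of Arbor, so Ingrid controls Arbor.
Everline holds 57% of Stratus, so Ingrid controls Stratus.
No other company's threshold is met.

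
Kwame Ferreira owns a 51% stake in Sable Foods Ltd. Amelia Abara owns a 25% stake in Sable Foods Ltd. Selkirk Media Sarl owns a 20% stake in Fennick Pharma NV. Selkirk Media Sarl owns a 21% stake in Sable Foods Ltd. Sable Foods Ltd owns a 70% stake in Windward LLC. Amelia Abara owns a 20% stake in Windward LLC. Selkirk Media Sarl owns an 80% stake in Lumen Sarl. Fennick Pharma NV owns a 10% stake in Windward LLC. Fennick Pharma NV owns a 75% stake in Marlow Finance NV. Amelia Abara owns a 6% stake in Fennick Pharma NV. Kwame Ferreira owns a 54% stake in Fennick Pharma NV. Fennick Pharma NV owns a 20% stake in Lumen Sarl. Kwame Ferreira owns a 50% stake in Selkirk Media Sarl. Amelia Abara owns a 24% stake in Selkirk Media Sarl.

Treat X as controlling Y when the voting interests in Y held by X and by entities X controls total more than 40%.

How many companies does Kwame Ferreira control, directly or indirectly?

6

Kwame holds 50% of Selkirk, so Kwame controls Selkirk.
Kwame and Selkirk together hold 54% + 20% = 74% of Fennick, so Kwame controls Fennick.
Selkirk and Kwame together hold 21% + 51% = 72% of Sable, so Kwame controls Sable.
Fennick holds 75% of Marlow, so Kwame controls Marlow.
Fennick and Sable together hold 10% + 70% = 80% of Windward, so Kwame controls Windward.
Selkirk and Fennick together hold 80% + 20% = 100% of Lumen, so Kwame controls Lumen.
Kwame controls 6 companies.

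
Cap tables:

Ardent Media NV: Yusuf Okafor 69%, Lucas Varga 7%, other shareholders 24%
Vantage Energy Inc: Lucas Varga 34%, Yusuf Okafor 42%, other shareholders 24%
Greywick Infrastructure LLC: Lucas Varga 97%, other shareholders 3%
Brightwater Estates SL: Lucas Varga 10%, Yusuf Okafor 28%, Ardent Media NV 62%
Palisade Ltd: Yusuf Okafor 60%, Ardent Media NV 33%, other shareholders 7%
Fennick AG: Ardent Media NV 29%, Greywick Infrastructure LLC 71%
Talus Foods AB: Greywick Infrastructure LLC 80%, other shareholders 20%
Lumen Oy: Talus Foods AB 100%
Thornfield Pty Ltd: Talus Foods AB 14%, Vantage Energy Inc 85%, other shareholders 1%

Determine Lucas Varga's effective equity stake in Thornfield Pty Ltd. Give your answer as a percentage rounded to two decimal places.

Lucas reaches Thornfield along 2 paths.
Via Greywick → Talus: 97% × 80% × 14% = 10.864%.
Via Vantage: 34% × 85% = 28.9%.
Total: 10.864% + 28.9% = 39.764%.
Rounded: 39.76%.

39.76%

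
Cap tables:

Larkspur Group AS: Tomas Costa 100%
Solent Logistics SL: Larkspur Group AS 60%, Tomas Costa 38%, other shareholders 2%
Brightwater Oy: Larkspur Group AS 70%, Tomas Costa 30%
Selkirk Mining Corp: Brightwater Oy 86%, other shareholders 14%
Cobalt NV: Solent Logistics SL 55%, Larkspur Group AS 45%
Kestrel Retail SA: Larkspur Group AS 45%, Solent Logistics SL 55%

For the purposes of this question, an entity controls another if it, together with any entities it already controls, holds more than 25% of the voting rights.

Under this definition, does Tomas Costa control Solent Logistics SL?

Yes

Tomas holds 100% of Larkspur, so Tomas controls Larkspur.
Larkspur and Tomas together hold 60% + 38% = 98% of Solent, so Tomas controls Solent.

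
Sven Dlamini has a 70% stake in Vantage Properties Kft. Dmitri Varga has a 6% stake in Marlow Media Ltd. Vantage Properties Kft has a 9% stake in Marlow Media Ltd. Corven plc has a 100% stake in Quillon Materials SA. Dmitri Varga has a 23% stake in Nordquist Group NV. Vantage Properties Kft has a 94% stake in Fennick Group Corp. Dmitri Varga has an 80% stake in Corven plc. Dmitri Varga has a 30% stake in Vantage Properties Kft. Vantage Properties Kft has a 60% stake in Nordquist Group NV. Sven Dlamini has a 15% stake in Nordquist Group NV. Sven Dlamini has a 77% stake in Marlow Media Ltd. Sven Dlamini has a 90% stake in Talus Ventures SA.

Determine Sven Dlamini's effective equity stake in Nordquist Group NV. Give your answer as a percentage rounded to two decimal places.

57.00%

Sven reaches Nordquist along 2 paths.
Via Vantage: 70% × 60% = 42%.
Direct stake: 15% = 15%.
Total: 42% + 15% = 57%.
Rounded: 57.00%.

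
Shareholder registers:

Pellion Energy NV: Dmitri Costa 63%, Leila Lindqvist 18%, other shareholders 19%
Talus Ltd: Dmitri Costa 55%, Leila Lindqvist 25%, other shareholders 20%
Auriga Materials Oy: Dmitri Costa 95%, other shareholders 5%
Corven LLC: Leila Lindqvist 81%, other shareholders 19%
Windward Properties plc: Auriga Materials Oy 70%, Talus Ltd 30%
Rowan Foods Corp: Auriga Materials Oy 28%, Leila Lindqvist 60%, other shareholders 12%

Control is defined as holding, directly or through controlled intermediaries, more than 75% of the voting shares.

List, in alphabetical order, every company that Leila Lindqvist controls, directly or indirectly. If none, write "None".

Leila holds 81% of Corven, so Leila controls Corven.
No other company's threshold is met.

Corven LLC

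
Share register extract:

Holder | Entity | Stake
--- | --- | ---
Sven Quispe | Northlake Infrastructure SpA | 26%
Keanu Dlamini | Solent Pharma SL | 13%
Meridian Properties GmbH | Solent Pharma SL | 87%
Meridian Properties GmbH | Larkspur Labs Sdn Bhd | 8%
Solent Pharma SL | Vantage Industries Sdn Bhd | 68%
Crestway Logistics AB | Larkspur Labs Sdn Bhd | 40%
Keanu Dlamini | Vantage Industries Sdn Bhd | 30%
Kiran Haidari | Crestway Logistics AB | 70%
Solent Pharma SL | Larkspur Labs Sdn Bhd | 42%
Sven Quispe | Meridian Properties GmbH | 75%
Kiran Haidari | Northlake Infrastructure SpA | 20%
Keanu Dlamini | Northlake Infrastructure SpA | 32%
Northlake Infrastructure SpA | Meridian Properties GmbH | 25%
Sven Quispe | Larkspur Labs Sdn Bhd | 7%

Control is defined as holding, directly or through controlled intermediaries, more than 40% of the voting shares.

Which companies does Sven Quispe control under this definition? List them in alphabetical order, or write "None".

Sven holds 75% of Meridian, so Sven controls Meridian.
Meridian holds 87% of Solent, so Sven controls Solent.
Meridian and Solent and Sven together hold 8% + 42% + 7% = 57% of Larkspur, so Sven controls Larkspur.
Solent holds 68% of Vantage, so Sven controls Vantage.
No other company's threshold is met.

Larkspur Labs Sdn Bhd, Meridian Properties GmbH, Solent Pharma SL, Vantage Industries Sdn Bhd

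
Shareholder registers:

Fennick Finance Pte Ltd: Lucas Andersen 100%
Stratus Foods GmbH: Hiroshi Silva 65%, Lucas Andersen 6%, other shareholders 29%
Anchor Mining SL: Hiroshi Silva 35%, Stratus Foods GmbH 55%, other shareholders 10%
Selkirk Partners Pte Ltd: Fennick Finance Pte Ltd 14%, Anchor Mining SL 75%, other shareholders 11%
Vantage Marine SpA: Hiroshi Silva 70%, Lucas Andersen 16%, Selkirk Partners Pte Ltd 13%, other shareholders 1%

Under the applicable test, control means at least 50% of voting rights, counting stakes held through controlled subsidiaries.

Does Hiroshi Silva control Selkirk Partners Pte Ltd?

Yes

Hiroshi holds 65% of Stratus, so Hiroshi controls Stratus.
Hiroshi and Stratus together hold 35% + 55% = 90% of Anchor, so Hiroshi controls Anchor.
Anchor holds 75% of Selkirk, so Hiroshi controls Selkirk.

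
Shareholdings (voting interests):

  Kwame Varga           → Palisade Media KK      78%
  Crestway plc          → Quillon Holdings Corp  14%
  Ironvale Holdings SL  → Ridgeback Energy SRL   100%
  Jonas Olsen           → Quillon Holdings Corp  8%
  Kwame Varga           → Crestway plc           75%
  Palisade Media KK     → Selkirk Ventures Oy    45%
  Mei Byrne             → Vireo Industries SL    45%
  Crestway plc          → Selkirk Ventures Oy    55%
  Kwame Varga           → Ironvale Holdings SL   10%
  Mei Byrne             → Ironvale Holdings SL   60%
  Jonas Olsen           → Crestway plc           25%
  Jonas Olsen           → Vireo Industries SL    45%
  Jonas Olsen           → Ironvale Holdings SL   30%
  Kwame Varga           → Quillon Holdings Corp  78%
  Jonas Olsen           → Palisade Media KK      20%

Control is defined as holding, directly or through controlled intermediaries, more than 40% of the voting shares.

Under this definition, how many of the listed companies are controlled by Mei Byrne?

Mei holds 45% of Vireo, so Mei controls Vireo.
Mei holds 60% of Ironvale, so Mei controls Ironvale.
Ironvale holds 100% of Ridgeback, so Mei controls Ridgeback.
No other company's threshold is met.
Mei controls 3 companies.

3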